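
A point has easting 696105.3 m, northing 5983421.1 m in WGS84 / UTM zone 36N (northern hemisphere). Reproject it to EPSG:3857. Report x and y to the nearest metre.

Unproject from UTM 36N (λ₀ = 33°) → φ = 53.96190017°, λ = 35.98939939°.
Web Mercator (R = 6378137 m): x = 4006321.614 m, y = 7162943.941 m.

x 4006322 m, y 7162944 m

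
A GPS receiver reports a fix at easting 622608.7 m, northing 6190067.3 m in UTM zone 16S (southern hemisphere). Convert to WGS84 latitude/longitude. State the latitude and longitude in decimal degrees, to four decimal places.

lat -34.4236°, lon -85.6657°

Zone 16S: λ₀ = -87°, k₀ = 0.9996, false easting 500000 m, false northing 10000000 m.
Meridian distance M = (N − FN)/k₀ = -3811457.3 m.
Inverse transverse Mercator on WGS84 gives φ = -34.42360021°, λ = -85.66570044°.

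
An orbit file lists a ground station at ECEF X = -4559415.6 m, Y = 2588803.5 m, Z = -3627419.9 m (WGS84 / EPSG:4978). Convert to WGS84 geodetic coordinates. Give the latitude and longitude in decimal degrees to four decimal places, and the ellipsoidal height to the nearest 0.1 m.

λ = atan2(Y, X) = 150.41240019°; p = √(X²+Y²) = 5243107.3 m.
Bowring's method on WGS84 (a = 6378137 m, b = 6356752.314 m) gives φ = -34.85740007°, h = 4414.768 m.

lat -34.8574°, lon 150.4124°, h 4414.8 m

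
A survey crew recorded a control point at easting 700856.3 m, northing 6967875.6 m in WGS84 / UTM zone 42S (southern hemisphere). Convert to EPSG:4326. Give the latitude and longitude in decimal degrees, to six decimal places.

Zone 42S: λ₀ = 69°, k₀ = 0.9996, false easting 500000 m, false northing 10000000 m.
Meridian distance M = (N − FN)/k₀ = -3033337.7 m.
Inverse transverse Mercator on WGS84 gives φ = -27.39770044°, λ = 71.03139993°.

lat -27.397700°, lon 71.031400°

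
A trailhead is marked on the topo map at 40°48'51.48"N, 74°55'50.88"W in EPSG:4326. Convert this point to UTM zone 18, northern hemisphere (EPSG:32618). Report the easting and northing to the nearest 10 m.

E 505840 m, N 4518150 m

Zone 18 central meridian λ₀ = 6×18 − 183 = -75°; Δλ = +0.0692°.
Transverse Mercator on WGS84 with k₀ = 0.9996 gives E = 505836.130 m, N = 4518145.237 m.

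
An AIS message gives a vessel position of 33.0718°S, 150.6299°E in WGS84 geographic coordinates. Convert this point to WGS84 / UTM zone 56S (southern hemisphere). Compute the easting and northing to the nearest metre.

E 278749 m, N 6338255 m

Zone 56 central meridian λ₀ = 6×56 − 183 = 153°; Δλ = -2.3701°.
Transverse Mercator on WGS84 with k₀ = 0.9996 gives E = 278748.917 m, N = 6338255.238 m.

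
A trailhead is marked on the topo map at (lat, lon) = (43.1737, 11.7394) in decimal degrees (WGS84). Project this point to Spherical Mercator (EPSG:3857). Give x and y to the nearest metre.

x 1306824 m, y 5338448 m

Web Mercator is spherical with R = a = 6378137 m.
x = R·λ = 6378137 × 0.204891182 = 1306824.030 m.
y = R·ln tan(π/4 + φ/2) = 6378137 × 0.836991780 = 5338448.241 m.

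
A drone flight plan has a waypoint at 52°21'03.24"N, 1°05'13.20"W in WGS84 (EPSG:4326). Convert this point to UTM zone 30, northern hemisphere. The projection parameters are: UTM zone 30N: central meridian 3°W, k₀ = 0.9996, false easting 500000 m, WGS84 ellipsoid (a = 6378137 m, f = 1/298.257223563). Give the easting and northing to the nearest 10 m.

Zone 30 central meridian λ₀ = 6×30 − 183 = -3°; Δλ = +1.9130°.
Transverse Mercator on WGS84 with k₀ = 0.9996 gives E = 630293.048 m, N = 5801789.947 m.

E 630290 m, N 5801790 m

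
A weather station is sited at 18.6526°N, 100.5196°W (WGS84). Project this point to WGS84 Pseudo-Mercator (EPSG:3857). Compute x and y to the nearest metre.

x -11189791 m, y 2114078 m

Web Mercator is spherical with R = a = 6378137 m.
x = R·λ = 6378137 × -1.754397983 = -11189790.687 m.
y = R·ln tan(π/4 + φ/2) = 6378137 × 0.331456910 = 2114077.580 m.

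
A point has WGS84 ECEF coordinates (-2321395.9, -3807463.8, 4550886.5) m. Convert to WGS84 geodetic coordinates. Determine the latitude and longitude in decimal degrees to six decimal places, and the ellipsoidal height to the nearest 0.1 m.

lat 45.774400°, lon -121.370500°, h 4316.4 m

λ = atan2(Y, X) = -121.37049994°; p = √(X²+Y²) = 4459334.0 m.
Bowring's method on WGS84 (a = 6378137 m, b = 6356752.314 m) gives φ = 45.77440036°, h = 4316.392 m.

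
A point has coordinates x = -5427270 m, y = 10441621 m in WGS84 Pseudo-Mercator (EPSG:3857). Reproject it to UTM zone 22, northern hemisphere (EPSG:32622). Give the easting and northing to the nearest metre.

Web Mercator inverse (R = 6378137 m) → φ = 67.98190083°, λ = -48.75399592°.
UTM 22N forward: E = 593949.790 m, N = 7542553.804 m.

E 593950 m, N 7542554 m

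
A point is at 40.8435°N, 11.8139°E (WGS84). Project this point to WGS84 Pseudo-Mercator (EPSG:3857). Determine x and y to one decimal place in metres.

x 1315117.3 m, y 4989285.3 m

Web Mercator is spherical with R = a = 6378137 m.
x = R·λ = 6378137 × 0.206191453 = 1315117.332 m.
y = R·ln tan(π/4 + φ/2) = 6378137 × 0.782248058 = 4989285.283 m.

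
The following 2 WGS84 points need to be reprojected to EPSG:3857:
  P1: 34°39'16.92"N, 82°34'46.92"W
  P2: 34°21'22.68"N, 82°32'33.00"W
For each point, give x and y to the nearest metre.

Web Mercator: x = R·λ, y = R·ln tan(π/4+φ/2), R = 6378137 m.
P1 (34.6547°, -82.5797°) → (-9192730.154, 4117054.702) m.
P2 (34.3563°, -82.5425°) → (-9188589.069, 4076745.340) m.

P1: x -9192730 m, y 4117055 m; P2: x -9188589 m, y 4076745 m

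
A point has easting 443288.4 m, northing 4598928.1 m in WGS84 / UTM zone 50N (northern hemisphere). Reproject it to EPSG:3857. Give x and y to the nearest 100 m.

Unproject from UTM 50N (λ₀ = 117°) → φ = 41.53999958°, λ = 116.32009963°.
Web Mercator (R = 6378137 m): x = 12948694.260 m, y = 5092320.742 m.

x 12948700 m, y 5092300 m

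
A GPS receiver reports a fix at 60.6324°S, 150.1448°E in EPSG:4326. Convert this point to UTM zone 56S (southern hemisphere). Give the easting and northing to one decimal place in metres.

E 343826.3 m, N 3274764.2 m

Zone 56 central meridian λ₀ = 6×56 − 183 = 153°; Δλ = -2.8552°.
Transverse Mercator on WGS84 with k₀ = 0.9996 gives E = 343826.336 m, N = 3274764.227 m.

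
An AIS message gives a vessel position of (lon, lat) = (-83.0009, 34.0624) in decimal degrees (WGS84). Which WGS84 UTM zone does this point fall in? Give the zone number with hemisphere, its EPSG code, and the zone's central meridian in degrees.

Zone 17N (EPSG:32617), central meridian -81°

UTM zone = ⌊(λ + 180)/6⌋ + 1; -83.0009° ∈ [-84°, -78°) → zone 17.
Hemisphere: N (φ ≥ 0).
Central meridian λ₀ = 6×17 − 183 = -81°.
EPSG code: 32617.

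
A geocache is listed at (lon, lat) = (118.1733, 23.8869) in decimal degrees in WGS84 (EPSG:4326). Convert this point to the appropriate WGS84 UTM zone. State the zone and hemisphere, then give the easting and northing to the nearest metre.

Longitude 118.1733° lies in the 6° band [114°, 120°), giving zone 50; latitude is north of the equator, so 50N.
Zone 50 central meridian λ₀ = 6×50 − 183 = 117°; Δλ = +1.1733°.
Transverse Mercator on WGS84 with k₀ = 0.9996 gives E = 619447.316 m, N = 2642200.173 m.

Zone 50N: E 619447 m, N 2642200 m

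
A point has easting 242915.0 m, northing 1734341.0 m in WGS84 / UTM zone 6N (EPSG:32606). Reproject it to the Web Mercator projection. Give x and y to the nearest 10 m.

Unproject from UTM 6N (λ₀ = -147°) → φ = 15.67410006°, λ = -149.39840044°.
Web Mercator (R = 6378137 m): x = -16630953.862 m, y = 1767012.268 m.

x -16630950 m, y 1767010 m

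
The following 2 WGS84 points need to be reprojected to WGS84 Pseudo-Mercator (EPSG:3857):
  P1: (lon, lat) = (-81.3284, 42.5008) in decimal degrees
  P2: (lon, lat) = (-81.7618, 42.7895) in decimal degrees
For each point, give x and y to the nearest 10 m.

Web Mercator: x = R·λ, y = R·ln tan(π/4+φ/2), R = 6378137 m.
P1 (42.5008°, -81.3284°) → (-9053436.075, 5236294.575) m.
P2 (42.7895°, -81.7618°) → (-9101681.942, 5279986.288) m.

P1: x -9053440 m, y 5236290 m; P2: x -9101680 m, y 5279990 m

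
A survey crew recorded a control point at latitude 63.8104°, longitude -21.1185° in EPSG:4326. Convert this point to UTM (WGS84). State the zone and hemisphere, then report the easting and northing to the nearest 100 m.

Longitude -21.1185° lies in the 6° band [-24°, -18°), giving zone 27; latitude is north of the equator, so 27N.
Zone 27 central meridian λ₀ = 6×27 − 183 = -21°; Δλ = -0.1185°.
Transverse Mercator on WGS84 with k₀ = 0.9996 gives E = 494164.669 m, N = 7075892.206 m.

Zone 27N: E 494200 m, N 7075900 m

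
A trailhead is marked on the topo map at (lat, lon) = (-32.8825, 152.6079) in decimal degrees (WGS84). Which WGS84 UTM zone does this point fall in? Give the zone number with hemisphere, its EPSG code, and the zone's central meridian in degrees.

UTM zone = ⌊(λ + 180)/6⌋ + 1; 152.6079° ∈ [150°, 156°) → zone 56.
Hemisphere: S (φ < 0).
Central meridian λ₀ = 6×56 − 183 = 153°.
EPSG code: 32756.

Zone 56S (EPSG:32756), central meridian 153°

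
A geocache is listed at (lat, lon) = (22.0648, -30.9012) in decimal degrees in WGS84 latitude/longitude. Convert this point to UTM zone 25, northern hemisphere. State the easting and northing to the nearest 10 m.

E 716580 m, N 2441490 m

Zone 25 central meridian λ₀ = 6×25 − 183 = -33°; Δλ = +2.0988°.
Transverse Mercator on WGS84 with k₀ = 0.9996 gives E = 716576.353 m, N = 2441490.007 m.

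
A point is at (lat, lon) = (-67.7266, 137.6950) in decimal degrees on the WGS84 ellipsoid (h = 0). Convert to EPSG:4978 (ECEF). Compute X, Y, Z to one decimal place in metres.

WGS84: a = 6378137 m, e² = 0.006694380; N(φ) = a/√(1−e²sin²φ) = 6396497.818 m.
X = (N+h)·cosφ·cosλ = -1793050.819 m; Y = (N+h)·cosφ·sinλ = 1631836.762 m; Z = (N(1−e²)+h)·sinφ = -5879602.586 m.

X -1793050.8 m, Y 1631836.8 m, Z -5879602.6 m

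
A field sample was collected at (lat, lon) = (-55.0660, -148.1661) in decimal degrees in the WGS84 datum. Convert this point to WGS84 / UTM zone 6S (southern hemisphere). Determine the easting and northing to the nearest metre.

E 425531 m, N 3897243 m

Zone 6 central meridian λ₀ = 6×6 − 183 = -147°; Δλ = -1.1661°.
Transverse Mercator on WGS84 with k₀ = 0.9996 gives E = 425530.555 m, N = 3897242.826 m.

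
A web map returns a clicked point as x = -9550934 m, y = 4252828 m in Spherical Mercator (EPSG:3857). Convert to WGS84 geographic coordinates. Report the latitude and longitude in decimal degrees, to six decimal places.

R = 6378137 m. λ = x/R = -85.79749990°.
φ = 2·arctan(exp(y/R)) − 90° = 2·arctan(1.94796) − 90° = 35.65189665°.

lat 35.651897°, lon -85.797500°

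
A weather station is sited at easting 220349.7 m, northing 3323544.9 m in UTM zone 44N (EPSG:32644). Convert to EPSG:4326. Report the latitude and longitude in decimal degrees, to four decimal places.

Zone 44N: λ₀ = 81°, k₀ = 0.9996, false easting 500000 m.
Meridian distance M = (N − FN)/k₀ = 3324874.8 m.
Inverse transverse Mercator on WGS84 gives φ = 30.01099960°, λ = 78.10080050°.

lat 30.0110°, lon 78.1008°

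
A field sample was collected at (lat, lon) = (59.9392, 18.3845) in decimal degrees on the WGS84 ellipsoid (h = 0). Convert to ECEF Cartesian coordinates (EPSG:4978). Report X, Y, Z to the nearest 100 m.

WGS84: a = 6378137 m, e² = 0.006694380; N(φ) = a/√(1−e²sin²φ) = 6394189.394 m.
X = (N+h)·cosφ·cosλ = 3039493.942 m; Y = (N+h)·cosφ·sinλ = 1010191.887 m; Z = (N(1−e²)+h)·sinφ = 5497087.104 m.

X 3039500 m, Y 1010200 m, Z 5497100 m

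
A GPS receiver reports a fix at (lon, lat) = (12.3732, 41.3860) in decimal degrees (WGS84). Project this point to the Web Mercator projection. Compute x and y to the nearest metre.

Web Mercator is spherical with R = a = 6378137 m.
x = R·λ = 6378137 × 0.215953079 = 1377378.323 m.
y = R·ln tan(π/4 + φ/2) = 6378137 × 0.794815850 = 5069444.379 m.

x 1377378 m, y 5069444 m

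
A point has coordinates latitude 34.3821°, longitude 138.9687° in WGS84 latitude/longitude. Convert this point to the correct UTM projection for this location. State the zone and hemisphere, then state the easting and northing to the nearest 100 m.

Zone 54N: E 313200 m, N 3806400 m

Longitude 138.9687° lies in the 6° band [138°, 144°), giving zone 54; latitude is north of the equator, so 54N.
Zone 54 central meridian λ₀ = 6×54 − 183 = 141°; Δλ = -2.0313°.
Transverse Mercator on WGS84 with k₀ = 0.9996 gives E = 313243.648 m, N = 3806393.739 m.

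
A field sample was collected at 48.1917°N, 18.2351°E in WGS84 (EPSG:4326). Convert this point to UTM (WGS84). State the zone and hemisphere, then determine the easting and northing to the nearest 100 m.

Zone 34N: E 294500 m, N 5341300 m

Longitude 18.2351° lies in the 6° band [18°, 24°), giving zone 34; latitude is north of the equator, so 34N.
Zone 34 central meridian λ₀ = 6×34 − 183 = 21°; Δλ = -2.7649°.
Transverse Mercator on WGS84 with k₀ = 0.9996 gives E = 294524.937 m, N = 5341304.018 m.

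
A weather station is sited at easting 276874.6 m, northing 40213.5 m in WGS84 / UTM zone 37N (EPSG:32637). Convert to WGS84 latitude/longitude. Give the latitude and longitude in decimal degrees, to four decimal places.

lat 0.3636°, lon 36.9952°

Zone 37N: λ₀ = 39°, k₀ = 0.9996, false easting 500000 m.
Meridian distance M = (N − FN)/k₀ = 40229.6 m.
Inverse transverse Mercator on WGS84 gives φ = 0.36359991°, λ = 36.99520019°.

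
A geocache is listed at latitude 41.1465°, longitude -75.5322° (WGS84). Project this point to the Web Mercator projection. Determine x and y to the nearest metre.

Web Mercator is spherical with R = a = 6378137 m.
x = R·λ = 6378137 × -1.318285581 = -8408206.042 m.
y = R·ln tan(π/4 + φ/2) = 6378137 × 0.789254676 = 5033974.454 m.

x -8408206 m, y 5033974 m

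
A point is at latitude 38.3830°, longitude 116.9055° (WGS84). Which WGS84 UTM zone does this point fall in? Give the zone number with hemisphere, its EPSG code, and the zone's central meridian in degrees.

Zone 50N (EPSG:32650), central meridian 117°

UTM zone = ⌊(λ + 180)/6⌋ + 1; 116.9055° ∈ [114°, 120°) → zone 50.
Hemisphere: N (φ ≥ 0).
Central meridian λ₀ = 6×50 − 183 = 117°.
EPSG code: 32650.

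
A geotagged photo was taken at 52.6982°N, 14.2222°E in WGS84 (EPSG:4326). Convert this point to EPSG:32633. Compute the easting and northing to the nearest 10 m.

E 447440 m, N 5838980 m

Zone 33 central meridian λ₀ = 6×33 − 183 = 15°; Δλ = -0.7778°.
Transverse Mercator on WGS84 with k₀ = 0.9996 gives E = 447438.731 m, N = 5838982.421 m.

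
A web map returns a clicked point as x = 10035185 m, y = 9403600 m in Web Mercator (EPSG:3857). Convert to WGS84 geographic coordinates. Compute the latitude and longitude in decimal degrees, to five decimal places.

R = 6378137 m. λ = x/R = 90.14760064°.
φ = 2·arctan(exp(y/R)) − 90° = 2·arctan(4.36819) − 90° = 64.21120044°.

lat 64.21120°, lon 90.14760°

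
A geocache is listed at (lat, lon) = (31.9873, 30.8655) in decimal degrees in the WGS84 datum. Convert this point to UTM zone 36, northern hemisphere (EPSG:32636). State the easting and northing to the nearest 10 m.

E 298340 m, N 3541020 m

Zone 36 central meridian λ₀ = 6×36 − 183 = 33°; Δλ = -2.1345°.
Transverse Mercator on WGS84 with k₀ = 0.9996 gives E = 298336.657 m, N = 3541018.439 m.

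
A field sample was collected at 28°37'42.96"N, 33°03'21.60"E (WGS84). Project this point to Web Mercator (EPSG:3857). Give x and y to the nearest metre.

x 3679777 m, y 3328460 m

Web Mercator is spherical with R = a = 6378137 m.
x = R·λ = 6378137 × 0.576936038 = 3679777.088 m.
y = R·ln tan(π/4 + φ/2) = 6378137 × 0.521854505 = 3328459.529 m.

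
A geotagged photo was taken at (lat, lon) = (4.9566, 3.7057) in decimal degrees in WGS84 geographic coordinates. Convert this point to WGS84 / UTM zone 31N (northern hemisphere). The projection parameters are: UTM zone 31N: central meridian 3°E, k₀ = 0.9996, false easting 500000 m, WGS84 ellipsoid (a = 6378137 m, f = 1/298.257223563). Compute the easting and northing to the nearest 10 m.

E 578240 m, N 547910 m

Zone 31 central meridian λ₀ = 6×31 − 183 = 3°; Δλ = +0.7057°.
Transverse Mercator on WGS84 with k₀ = 0.9996 gives E = 578237.002 m, N = 547908.561 m.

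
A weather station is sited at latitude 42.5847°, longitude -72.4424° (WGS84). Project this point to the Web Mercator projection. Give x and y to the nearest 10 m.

Web Mercator is spherical with R = a = 6378137 m.
x = R·λ = 6378137 × -1.264358398 = -8064251.080 m.
y = R·ln tan(π/4 + φ/2) = 6378137 × 0.822963050 = 5248971.080 m.

x -8064250 m, y 5248970 m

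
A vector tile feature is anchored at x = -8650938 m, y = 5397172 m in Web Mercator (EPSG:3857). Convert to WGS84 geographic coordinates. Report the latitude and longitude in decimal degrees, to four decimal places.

R = 6378137 m. λ = x/R = -77.71269827°.
φ = 2·arctan(exp(y/R)) − 90° = 2·arctan(2.33077) − 90° = 43.55720243°.

lat 43.5572°, lon -77.7127°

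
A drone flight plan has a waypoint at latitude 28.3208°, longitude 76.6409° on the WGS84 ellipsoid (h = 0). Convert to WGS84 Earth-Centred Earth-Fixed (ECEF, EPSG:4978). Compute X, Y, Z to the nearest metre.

X 1298276 m, Y 5466899 m, Z 3007849 m

WGS84: a = 6378137 m, e² = 0.006694380; N(φ) = a/√(1−e²sin²φ) = 6382947.265 m.
X = (N+h)·cosφ·cosλ = 1298275.775 m; Y = (N+h)·cosφ·sinλ = 5466898.995 m; Z = (N(1−e²)+h)·sinφ = 3007848.686 m.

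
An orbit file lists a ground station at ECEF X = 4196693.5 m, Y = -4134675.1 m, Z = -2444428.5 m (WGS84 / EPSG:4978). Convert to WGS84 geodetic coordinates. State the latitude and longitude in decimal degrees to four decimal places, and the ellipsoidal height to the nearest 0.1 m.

lat -22.6710°, lon -44.5735°, h 3340.4 m

λ = atan2(Y, X) = -44.57350021°; p = √(X²+Y²) = 5891330.5 m.
Bowring's method on WGS84 (a = 6378137 m, b = 6356752.314 m) gives φ = -22.67100026°, h = 3340.418 m.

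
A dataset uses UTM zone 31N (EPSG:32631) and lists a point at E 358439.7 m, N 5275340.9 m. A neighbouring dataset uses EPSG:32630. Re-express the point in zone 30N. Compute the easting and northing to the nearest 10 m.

E 809300 m, N 5281830 m

UTM 31N → geographic: φ = 47.61600016°, λ = 1.11620062°.
UTM 30N (λ₀ = -3°) forward: E = 809297.597 m, N = 5281834.900 m.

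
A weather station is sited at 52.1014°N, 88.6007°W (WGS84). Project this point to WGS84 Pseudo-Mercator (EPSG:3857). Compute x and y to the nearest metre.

x -9862985 m, y 6818481 m

Web Mercator is spherical with R = a = 6378137 m.
x = R·λ = 6378137 × -1.546373935 = -9862984.808 m.
y = R·ln tan(π/4 + φ/2) = 6378137 × 1.069039546 = 6818480.681 m.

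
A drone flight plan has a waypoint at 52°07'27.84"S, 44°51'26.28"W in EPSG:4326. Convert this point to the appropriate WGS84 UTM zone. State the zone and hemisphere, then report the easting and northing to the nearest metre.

Longitude -44.8573° lies in the 6° band [-48°, -42°), giving zone 23; latitude is south of the equator, so 23S.
Zone 23 central meridian λ₀ = 6×23 − 183 = -45°; Δλ = +0.1427°.
Transverse Mercator on WGS84 with k₀ = 0.9996 gives E = 509769.252 m, N = 4225115.916 m.

Zone 23S: E 509769 m, N 4225116 m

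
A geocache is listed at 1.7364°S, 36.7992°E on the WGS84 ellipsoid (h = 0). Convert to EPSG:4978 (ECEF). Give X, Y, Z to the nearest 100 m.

X 5104900 m, Y 3818800 m, Z -192000 m

WGS84: a = 6378137 m, e² = 0.006694380; N(φ) = a/√(1−e²sin²φ) = 6378156.602 m.
X = (N+h)·cosφ·cosλ = 5104898.238 m; Y = (N+h)·cosφ·sinλ = 3818840.636 m; Z = (N(1−e²)+h)·sinφ = -191972.373 m.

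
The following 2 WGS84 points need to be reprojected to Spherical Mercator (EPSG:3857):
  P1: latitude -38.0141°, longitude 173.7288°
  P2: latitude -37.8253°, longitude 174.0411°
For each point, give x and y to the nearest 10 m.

P1: x 19339400 m, y -4581420 m; P2: x 19374170 m, y -4554780 m

Web Mercator: x = R·λ, y = R·ln tan(π/4+φ/2), R = 6378137 m.
P1 (-38.0141°, 173.7288°) → (19339401.552, -4581417.862) m.
P2 (-37.8253°, 174.0411°) → (19374166.629, -4554775.873) m.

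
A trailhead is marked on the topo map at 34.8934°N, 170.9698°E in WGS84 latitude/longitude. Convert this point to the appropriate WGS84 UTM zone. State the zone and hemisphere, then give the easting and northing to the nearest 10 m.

Longitude 170.9698° lies in the 6° band [168°, 174°), giving zone 59; latitude is north of the equator, so 59N.
Zone 59 central meridian λ₀ = 6×59 − 183 = 171°; Δλ = -0.0302°.
Transverse Mercator on WGS84 with k₀ = 0.9996 gives E = 497240.631 m, N = 3861222.050 m.

Zone 59N: E 497240 m, N 3861220 m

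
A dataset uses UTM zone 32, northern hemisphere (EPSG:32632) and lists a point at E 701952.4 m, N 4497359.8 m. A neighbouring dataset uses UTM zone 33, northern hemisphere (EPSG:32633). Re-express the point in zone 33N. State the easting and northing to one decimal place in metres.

UTM 32N → geographic: φ = 40.60240044°, λ = 11.38689951°.
UTM 33N (λ₀ = 15°) forward: E = 194282.732 m, N = 4500899.118 m.

E 194282.7 m, N 4500899.1 m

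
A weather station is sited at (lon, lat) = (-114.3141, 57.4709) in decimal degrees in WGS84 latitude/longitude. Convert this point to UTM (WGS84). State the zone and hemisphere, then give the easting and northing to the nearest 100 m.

Longitude -114.3141° lies in the 6° band [-120°, -114°), giving zone 11; latitude is north of the equator, so 11N.
Zone 11 central meridian λ₀ = 6×11 − 183 = -117°; Δλ = +2.6859°.
Transverse Mercator on WGS84 with k₀ = 0.9996 gives E = 661071.470 m, N = 6372990.270 m.

Zone 11N: E 661100 m, N 6373000 m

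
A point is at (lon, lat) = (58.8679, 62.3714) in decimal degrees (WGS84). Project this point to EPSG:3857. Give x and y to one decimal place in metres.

Web Mercator is spherical with R = a = 6378137 m.
x = R·λ = 6378137 × 1.027438679 = 6553144.652 m.
y = R·ln tan(π/4 + φ/2) = 6378137 × 1.402878260 = 8947749.735 m.

x 6553144.7 m, y 8947749.7 m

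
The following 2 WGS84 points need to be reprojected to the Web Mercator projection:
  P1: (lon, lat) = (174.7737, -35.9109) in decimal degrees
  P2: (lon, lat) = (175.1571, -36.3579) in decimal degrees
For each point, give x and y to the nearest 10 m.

P1: x 19455720 m, y -4288370 m; P2: x 19498400 m, y -4349980 m

Web Mercator: x = R·λ, y = R·ln tan(π/4+φ/2), R = 6378137 m.
P1 (-35.9109°, 174.7737°) → (19455719.288, -4288368.265) m.
P2 (-36.3579°, 175.1571°) → (19498399.181, -4349980.271) m.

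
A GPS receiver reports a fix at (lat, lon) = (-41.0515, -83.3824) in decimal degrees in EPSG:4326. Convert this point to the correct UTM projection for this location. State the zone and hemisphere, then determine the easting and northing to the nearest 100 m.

Zone 17S: E 299800 m, N 5452800 m

Longitude -83.3824° lies in the 6° band [-84°, -78°), giving zone 17; latitude is south of the equator, so 17S.
Zone 17 central meridian λ₀ = 6×17 − 183 = -81°; Δλ = -2.3824°.
Transverse Mercator on WGS84 with k₀ = 0.9996 gives E = 299784.511 m, N = 5452791.373 m.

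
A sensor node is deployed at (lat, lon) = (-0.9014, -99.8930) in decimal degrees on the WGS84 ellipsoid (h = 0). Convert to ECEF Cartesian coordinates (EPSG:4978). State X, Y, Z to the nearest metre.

X -1095685 m, Y -6282524 m, Z -99668 m

WGS84: a = 6378137 m, e² = 0.006694380; N(φ) = a/√(1−e²sin²φ) = 6378142.284 m.
X = (N+h)·cosφ·cosλ = -1095685.013 m; Y = (N+h)·cosφ·sinλ = -6282523.805 m; Z = (N(1−e²)+h)·sinφ = -99667.623 m.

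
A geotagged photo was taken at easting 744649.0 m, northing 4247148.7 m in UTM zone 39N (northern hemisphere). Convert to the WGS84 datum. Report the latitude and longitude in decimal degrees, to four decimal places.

lat 38.3391°, lon 53.7992°

Zone 39N: λ₀ = 51°, k₀ = 0.9996, false easting 500000 m.
Meridian distance M = (N − FN)/k₀ = 4248848.2 m.
Inverse transverse Mercator on WGS84 gives φ = 38.33909966°, λ = 53.79920054°.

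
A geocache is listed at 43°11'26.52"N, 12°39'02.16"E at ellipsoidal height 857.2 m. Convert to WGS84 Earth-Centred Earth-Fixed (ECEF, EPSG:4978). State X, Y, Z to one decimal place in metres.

WGS84: a = 6378137 m, e² = 0.006694380; N(φ) = a/√(1−e²sin²φ) = 6388161.290 m.
X = (N+h)·cosφ·cosλ = 4545022.497 m; Y = (N+h)·cosφ·sinλ = 1020148.152 m; Z = (N(1−e²)+h)·sinφ = 4343558.647 m.

X 4545022.5 m, Y 1020148.2 m, Z 4343558.6 m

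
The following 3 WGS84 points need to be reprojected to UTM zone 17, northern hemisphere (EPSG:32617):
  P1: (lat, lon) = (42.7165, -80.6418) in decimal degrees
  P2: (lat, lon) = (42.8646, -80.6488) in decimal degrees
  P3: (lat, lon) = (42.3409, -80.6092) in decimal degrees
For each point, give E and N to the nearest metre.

P1: E 529330 m, N 4729396 m; P2: E 528689 m, N 4745839 m; P3: E 532192 m, N 4687701 m

UTM zone 17N: λ₀ = -81°, k₀ = 0.9996.
P1 (42.7165°, -80.6418°) → (529330.178, 4729395.581) m.
P2 (42.8646°, -80.6488°) → (528688.522, 4745838.848) m.
P3 (42.3409°, -80.6092°) → (532191.830, 4687701.036) m.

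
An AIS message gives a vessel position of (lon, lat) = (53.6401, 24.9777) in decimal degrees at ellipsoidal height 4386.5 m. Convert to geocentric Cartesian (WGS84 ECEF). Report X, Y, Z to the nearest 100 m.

WGS84: a = 6378137 m, e² = 0.006694380; N(φ) = a/√(1−e²sin²φ) = 6381947.083 m.
X = (N+h)·cosφ·cosλ = 3432060.084 m; Y = (N+h)·cosφ·sinλ = 4661960.628 m; Z = (N(1−e²)+h)·sinφ = 2678687.737 m.

X 3432100 m, Y 4662000 m, Z 2678700 m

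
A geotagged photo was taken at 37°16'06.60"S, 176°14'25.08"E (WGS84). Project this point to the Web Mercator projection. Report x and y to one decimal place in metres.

Web Mercator is spherical with R = a = 6378137 m.
x = R·λ = 6378137 × 3.075973510 = 19618980.453 m.
y = R·ln tan(π/4 + φ/2) = 6378137 × -0.701866172 = -4476598.599 m.

x 19618980.5 m, y -4476598.6 m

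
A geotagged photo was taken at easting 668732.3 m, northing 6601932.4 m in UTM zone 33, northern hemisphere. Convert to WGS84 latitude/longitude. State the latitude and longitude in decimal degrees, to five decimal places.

lat 59.52170°, lon 17.98280°

Zone 33N: λ₀ = 15°, k₀ = 0.9996, false easting 500000 m.
Meridian distance M = (N − FN)/k₀ = 6604574.2 m.
Inverse transverse Mercator on WGS84 gives φ = 59.52169965°, λ = 17.98279970°.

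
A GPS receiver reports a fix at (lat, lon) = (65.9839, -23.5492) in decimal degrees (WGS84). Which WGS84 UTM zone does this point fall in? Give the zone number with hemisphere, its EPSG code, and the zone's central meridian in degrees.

UTM zone = ⌊(λ + 180)/6⌋ + 1; -23.5492° ∈ [-24°, -18°) → zone 27.
Hemisphere: N (φ ≥ 0).
Central meridian λ₀ = 6×27 − 183 = -21°.
EPSG code: 32627.

Zone 27N (EPSG:32627), central meridian -21°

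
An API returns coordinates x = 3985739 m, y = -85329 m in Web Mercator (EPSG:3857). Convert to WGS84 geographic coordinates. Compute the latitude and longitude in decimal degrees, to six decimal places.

R = 6378137 m. λ = x/R = 35.80450262°.
φ = 2·arctan(exp(y/R)) − 90° = 2·arctan(0.98671) − 90° = -0.76650058°.

lat -0.766501°, lon 35.804503°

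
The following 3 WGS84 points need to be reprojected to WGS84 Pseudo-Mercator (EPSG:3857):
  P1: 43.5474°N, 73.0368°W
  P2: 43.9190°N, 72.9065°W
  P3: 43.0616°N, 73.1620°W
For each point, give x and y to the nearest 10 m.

Web Mercator: x = R·λ, y = R·ln tan(π/4+φ/2), R = 6378137 m.
P1 (43.5474°, -73.0368°) → (-8130419.385, 5395666.366) m.
P2 (43.9190°, -72.9065°) → (-8115914.456, 5452915.791) m.
P3 (43.0616°, -73.1620°) → (-8144356.585, 5321352.700) m.

P1: x -8130420 m, y 5395670 m; P2: x -8115910 m, y 5452920 m; P3: x -8144360 m, y 5321350 m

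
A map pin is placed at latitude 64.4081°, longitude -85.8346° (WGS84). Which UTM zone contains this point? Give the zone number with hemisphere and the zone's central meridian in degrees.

Zone 16N, central meridian -87°

UTM zone = ⌊(λ + 180)/6⌋ + 1; -85.8346° ∈ [-90°, -84°) → zone 16.
Hemisphere: N (φ ≥ 0).
Central meridian λ₀ = 6×16 − 183 = -87°.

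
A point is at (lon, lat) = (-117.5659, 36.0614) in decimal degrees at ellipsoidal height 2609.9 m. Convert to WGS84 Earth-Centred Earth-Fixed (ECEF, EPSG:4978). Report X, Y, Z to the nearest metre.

X -2389783 m, Y -4577868 m, Z 3735238 m

WGS84: a = 6378137 m, e² = 0.006694380; N(φ) = a/√(1−e²sin²φ) = 6385547.502 m.
X = (N+h)·cosφ·cosλ = -2389783.437 m; Y = (N+h)·cosφ·sinλ = -4577867.987 m; Z = (N(1−e²)+h)·sinφ = 3735237.618 m.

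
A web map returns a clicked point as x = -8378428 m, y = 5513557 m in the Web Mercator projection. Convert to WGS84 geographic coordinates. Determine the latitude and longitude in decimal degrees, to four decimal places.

R = 6378137 m. λ = x/R = -75.26469929°.
φ = 2·arctan(exp(y/R)) − 90° = 2·arctan(2.37369) − 90° = 44.31010029°.

lat 44.3101°, lon -75.2647°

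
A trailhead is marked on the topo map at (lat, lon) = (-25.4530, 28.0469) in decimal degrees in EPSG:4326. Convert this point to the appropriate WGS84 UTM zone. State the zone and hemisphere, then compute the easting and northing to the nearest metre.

Longitude 28.0469° lies in the 6° band [24°, 30°), giving zone 35; latitude is south of the equator, so 35S.
Zone 35 central meridian λ₀ = 6×35 − 183 = 27°; Δλ = +1.0469°.
Transverse Mercator on WGS84 with k₀ = 0.9996 gives E = 605255.467 m, N = 7184477.373 m.

Zone 35S: E 605255 m, N 7184477 m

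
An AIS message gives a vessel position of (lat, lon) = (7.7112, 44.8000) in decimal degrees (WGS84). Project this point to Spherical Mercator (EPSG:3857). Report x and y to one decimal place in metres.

Web Mercator is spherical with R = a = 6378137 m.
x = R·λ = 6378137 × 0.781907505 = 4987113.188 m.
y = R·ln tan(π/4 + φ/2) = 6378137 × 0.134993979 = 861010.091 m.

x 4987113.2 m, y 861010.1 m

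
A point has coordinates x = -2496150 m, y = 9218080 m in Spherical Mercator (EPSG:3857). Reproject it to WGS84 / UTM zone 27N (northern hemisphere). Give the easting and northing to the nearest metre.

Web Mercator inverse (R = 6378137 m) → φ = 63.47659956°, λ = -22.42329696°.
UTM 27N forward: E = 429088.601 m, N = 7039480.461 m.

E 429089 m, N 7039480 m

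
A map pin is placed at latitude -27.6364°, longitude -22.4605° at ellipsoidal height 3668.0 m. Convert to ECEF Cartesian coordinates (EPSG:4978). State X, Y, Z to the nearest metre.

X 5228592 m, Y -2161532 m, Z -2942570 m

WGS84: a = 6378137 m, e² = 0.006694380; N(φ) = a/√(1−e²sin²φ) = 6382735.493 m.
X = (N+h)·cosφ·cosλ = 5228591.875 m; Y = (N+h)·cosφ·sinλ = -2161531.799 m; Z = (N(1−e²)+h)·sinφ = -2942570.420 m.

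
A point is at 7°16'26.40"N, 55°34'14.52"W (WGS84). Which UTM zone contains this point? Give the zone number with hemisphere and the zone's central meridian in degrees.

Zone 21N, central meridian -57°

UTM zone = ⌊(λ + 180)/6⌋ + 1; -55.5707° ∈ [-60°, -54°) → zone 21.
Hemisphere: N (φ ≥ 0).
Central meridian λ₀ = 6×21 − 183 = -57°.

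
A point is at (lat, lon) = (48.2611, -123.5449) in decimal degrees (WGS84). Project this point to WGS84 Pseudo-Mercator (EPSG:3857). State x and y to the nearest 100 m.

x -13753000 m, y 6150400 m

Web Mercator is spherical with R = a = 6378137 m.
x = R·λ = 6378137 × -2.156265279 = -13752955.358 m.
y = R·ln tan(π/4 + φ/2) = 6378137 × 0.964294592 = 6150403.017 m.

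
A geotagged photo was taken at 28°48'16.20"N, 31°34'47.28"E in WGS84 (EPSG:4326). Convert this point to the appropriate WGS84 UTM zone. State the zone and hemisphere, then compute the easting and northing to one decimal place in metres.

Longitude 31.5798° lies in the 6° band [30°, 36°), giving zone 36; latitude is north of the equator, so 36N.
Zone 36 central meridian λ₀ = 6×36 − 183 = 33°; Δλ = -1.4202°.
Transverse Mercator on WGS84 with k₀ = 0.9996 gives E = 361405.476 m, N = 3187153.933 m.

Zone 36N: E 361405.5 m, N 3187153.9 m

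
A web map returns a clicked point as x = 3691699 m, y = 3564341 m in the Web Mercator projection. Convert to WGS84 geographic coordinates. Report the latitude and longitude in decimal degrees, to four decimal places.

R = 6378137 m. λ = x/R = 33.16309636°.
φ = 2·arctan(exp(y/R)) − 90° = 2·arctan(1.74864) − 90° = 30.47180277°.

lat 30.4718°, lon 33.1631°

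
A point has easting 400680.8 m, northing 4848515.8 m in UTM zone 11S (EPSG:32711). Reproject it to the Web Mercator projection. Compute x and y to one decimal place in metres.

x -13168494.7 m, y -5862392.5 m

Unproject from UTM 11S (λ₀ = -117°) → φ = -46.50960006°, λ = -118.29460020°.
Web Mercator (R = 6378137 m): x = -13168494.658 m, y = -5862392.472 m.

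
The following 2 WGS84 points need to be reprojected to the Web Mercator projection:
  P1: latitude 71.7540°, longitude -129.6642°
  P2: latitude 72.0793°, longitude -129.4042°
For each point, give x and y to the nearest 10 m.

P1: x -14434150 m, y 11665150 m; P2: x -14405210 m, y 11781810 m

Web Mercator: x = R·λ, y = R·ln tan(π/4+φ/2), R = 6378137 m.
P1 (71.7540°, -129.6642°) → (-14434152.718, 11665146.335) m.
P2 (72.0793°, -129.4042°) → (-14405209.651, 11781812.469) m.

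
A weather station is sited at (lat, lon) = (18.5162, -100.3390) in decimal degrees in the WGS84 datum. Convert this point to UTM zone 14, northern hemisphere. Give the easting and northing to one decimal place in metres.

Zone 14 central meridian λ₀ = 6×14 − 183 = -99°; Δλ = -1.3390°.
Transverse Mercator on WGS84 with k₀ = 0.9996 gives E = 358657.768 m, N = 2047822.002 m.

E 358657.8 m, N 2047822.0 m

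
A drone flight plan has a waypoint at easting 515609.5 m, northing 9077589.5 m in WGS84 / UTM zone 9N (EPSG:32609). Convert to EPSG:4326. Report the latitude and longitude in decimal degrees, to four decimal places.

Zone 9N: λ₀ = -129°, k₀ = 0.9996, false easting 500000 m.
Meridian distance M = (N − FN)/k₀ = 9081222.0 m.
Inverse transverse Mercator on WGS84 gives φ = 81.75479972°, λ = -128.02500005°.

lat 81.7548°, lon -128.0250°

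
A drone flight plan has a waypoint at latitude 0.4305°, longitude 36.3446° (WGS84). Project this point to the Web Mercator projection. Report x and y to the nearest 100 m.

Web Mercator is spherical with R = a = 6378137 m.
x = R·λ = 6378137 × 0.634332935 = 4045862.365 m.
y = R·ln tan(π/4 + φ/2) = 6378137 × 0.007513713 = 47923.492 m.

x 4045900 m, y 47900 m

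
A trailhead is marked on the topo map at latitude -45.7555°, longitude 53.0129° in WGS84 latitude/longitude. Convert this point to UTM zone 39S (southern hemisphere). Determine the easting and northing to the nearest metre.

Zone 39 central meridian λ₀ = 6×39 − 183 = 51°; Δλ = +2.0129°.
Transverse Mercator on WGS84 with k₀ = 0.9996 gives E = 656547.790 m, N = 4931147.208 m.

E 656548 m, N 4931147 m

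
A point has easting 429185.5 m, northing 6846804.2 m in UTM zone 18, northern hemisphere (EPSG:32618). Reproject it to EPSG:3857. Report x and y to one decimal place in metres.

Unproject from UTM 18N (λ₀ = -75°) → φ = 61.74769979°, λ = -76.34099982°.
Web Mercator (R = 6378137 m): x = -8498241.226 m, y = 8799564.412 m.

x -8498241.2 m, y 8799564.4 m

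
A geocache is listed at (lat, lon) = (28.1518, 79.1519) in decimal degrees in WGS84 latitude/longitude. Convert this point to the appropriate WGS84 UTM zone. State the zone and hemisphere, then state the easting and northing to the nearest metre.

Longitude 79.1519° lies in the 6° band [78°, 84°), giving zone 44; latitude is north of the equator, so 44N.
Zone 44 central meridian λ₀ = 6×44 − 183 = 81°; Δλ = -1.8481°.
Transverse Mercator on WGS84 with k₀ = 0.9996 gives E = 318527.837 m, N = 3115399.388 m.

Zone 44N: E 318528 m, N 3115399 m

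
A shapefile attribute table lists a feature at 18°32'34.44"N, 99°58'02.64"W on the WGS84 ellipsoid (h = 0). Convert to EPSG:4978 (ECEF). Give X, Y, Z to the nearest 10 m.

X -1047020 m, Y -5957770 m, Z 2015440 m

WGS84: a = 6378137 m, e² = 0.006694380; N(φ) = a/√(1−e²sin²φ) = 6380297.175 m.
X = (N+h)·cosφ·cosλ = -1047020.180 m; Y = (N+h)·cosφ·sinλ = -5957766.949 m; Z = (N(1−e²)+h)·sinφ = 2015444.706 m.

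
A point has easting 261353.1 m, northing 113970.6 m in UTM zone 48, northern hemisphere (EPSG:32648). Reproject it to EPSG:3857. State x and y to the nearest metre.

Unproject from UTM 48N (λ₀ = 105°) → φ = 1.03039977°, λ = 102.85549995°.
Web Mercator (R = 6378137 m): x = 11449821.880 m, y = 114709.762 m.

x 11449822 m, y 114710 m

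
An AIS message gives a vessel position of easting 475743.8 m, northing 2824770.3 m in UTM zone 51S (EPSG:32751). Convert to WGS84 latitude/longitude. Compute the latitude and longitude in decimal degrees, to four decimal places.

Zone 51S: λ₀ = 123°, k₀ = 0.9996, false easting 500000 m, false northing 10000000 m.
Meridian distance M = (N − FN)/k₀ = -7178100.9 m.
Inverse transverse Mercator on WGS84 gives φ = -64.70100043°, λ = 122.49129991°.

lat -64.7010°, lon 122.4913°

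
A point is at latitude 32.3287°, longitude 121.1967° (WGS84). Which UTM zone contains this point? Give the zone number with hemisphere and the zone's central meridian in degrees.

Zone 51N, central meridian 123°

UTM zone = ⌊(λ + 180)/6⌋ + 1; 121.1967° ∈ [120°, 126°) → zone 51.
Hemisphere: N (φ ≥ 0).
Central meridian λ₀ = 6×51 − 183 = 123°.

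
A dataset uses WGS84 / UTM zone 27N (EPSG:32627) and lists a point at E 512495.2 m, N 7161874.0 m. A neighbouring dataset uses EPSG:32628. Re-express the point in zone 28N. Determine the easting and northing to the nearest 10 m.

E 225430 m, N 7174280 m

UTM 27N → geographic: φ = 64.58179966°, λ = -20.73909911°.
UTM 28N (λ₀ = -15°) forward: E = 225430.103 m, N = 7174282.714 m.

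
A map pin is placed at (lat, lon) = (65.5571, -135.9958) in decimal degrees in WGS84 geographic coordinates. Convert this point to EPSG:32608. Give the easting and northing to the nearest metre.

Zone 8 central meridian λ₀ = 6×8 − 183 = -135°; Δλ = -0.9958°.
Transverse Mercator on WGS84 with k₀ = 0.9996 gives E = 454023.139 m, N = 7270908.334 m.

E 454023 m, N 7270908 m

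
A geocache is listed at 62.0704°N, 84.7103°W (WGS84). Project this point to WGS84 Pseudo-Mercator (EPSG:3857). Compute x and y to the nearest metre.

x -9429907 m, y 8875855 m

Web Mercator is spherical with R = a = 6378137 m.
x = R·λ = 6378137 × -1.478473645 = -9429907.461 m.
y = R·ln tan(π/4 + φ/2) = 6378137 × 1.391606221 = 8875855.129 m.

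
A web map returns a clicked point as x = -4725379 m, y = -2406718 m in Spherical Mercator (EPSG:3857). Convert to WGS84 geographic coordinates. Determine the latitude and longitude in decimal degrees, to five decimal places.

lat -21.12440°, lon -42.44880°

R = 6378137 m. λ = x/R = -42.44880179°.
φ = 2·arctan(exp(y/R)) − 90° = 2·arctan(0.68568) − 90° = -21.12439870°.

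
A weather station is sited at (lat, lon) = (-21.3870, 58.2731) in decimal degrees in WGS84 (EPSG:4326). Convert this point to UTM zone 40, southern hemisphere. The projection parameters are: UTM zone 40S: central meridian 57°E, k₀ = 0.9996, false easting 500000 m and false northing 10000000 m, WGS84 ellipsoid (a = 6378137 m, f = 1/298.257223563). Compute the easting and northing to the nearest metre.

E 631976 m, N 7634486 m

Zone 40 central meridian λ₀ = 6×40 − 183 = 57°; Δλ = +1.2731°.
Transverse Mercator on WGS84 with k₀ = 0.9996 gives E = 631975.741 m, N = 7634486.287 m.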